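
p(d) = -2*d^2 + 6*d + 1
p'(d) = 6 - 4*d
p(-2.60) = -28.12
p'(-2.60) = 16.40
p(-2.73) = -30.29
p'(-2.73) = 16.92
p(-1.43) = -11.67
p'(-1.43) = 11.72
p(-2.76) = -30.80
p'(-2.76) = 17.04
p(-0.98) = -6.80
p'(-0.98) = 9.92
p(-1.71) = -15.11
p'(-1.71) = 12.84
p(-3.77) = -50.05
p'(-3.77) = 21.08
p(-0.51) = -2.58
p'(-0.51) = 8.04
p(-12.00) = -359.00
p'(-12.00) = 54.00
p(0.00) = 1.00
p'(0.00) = 6.00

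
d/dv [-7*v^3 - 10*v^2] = v*(-21*v - 20)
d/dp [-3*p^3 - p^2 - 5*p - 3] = -9*p^2 - 2*p - 5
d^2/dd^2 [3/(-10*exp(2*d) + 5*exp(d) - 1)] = 15*(-10*(4*exp(d) - 1)^2*exp(d) + (8*exp(d) - 1)*(10*exp(2*d) - 5*exp(d) + 1))*exp(d)/(10*exp(2*d) - 5*exp(d) + 1)^3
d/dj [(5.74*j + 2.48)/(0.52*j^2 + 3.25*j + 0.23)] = (2.9848*j^2 + 18.655*j - (1.04*j + 3.25)*(5.74*j + 2.48) + 1.3202)/(0.52*j^2 + 3.25*j + 0.23)^2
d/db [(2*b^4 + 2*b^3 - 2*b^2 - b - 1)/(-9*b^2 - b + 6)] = (-36*b^5 - 24*b^4 + 44*b^3 + 29*b^2 - 42*b - 7)/(81*b^4 + 18*b^3 - 107*b^2 - 12*b + 36)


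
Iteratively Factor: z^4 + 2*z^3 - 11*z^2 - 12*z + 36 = (z + 3)*(z^3 - z^2 - 8*z + 12) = (z - 2)*(z + 3)*(z^2 + z - 6) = (z - 2)*(z + 3)^2*(z - 2)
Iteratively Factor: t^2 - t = (t)*(t - 1)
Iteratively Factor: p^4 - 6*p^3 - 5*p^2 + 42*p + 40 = (p + 2)*(p^3 - 8*p^2 + 11*p + 20) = (p - 4)*(p + 2)*(p^2 - 4*p - 5) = (p - 4)*(p + 1)*(p + 2)*(p - 5)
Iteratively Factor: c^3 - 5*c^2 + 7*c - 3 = (c - 1)*(c^2 - 4*c + 3) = (c - 1)^2*(c - 3)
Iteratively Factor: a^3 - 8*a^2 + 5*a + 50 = (a + 2)*(a^2 - 10*a + 25) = (a - 5)*(a + 2)*(a - 5)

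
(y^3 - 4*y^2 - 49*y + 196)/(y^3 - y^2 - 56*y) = (y^2 - 11*y + 28)/(y*(y - 8))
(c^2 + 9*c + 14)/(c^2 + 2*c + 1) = (c^2 + 9*c + 14)/(c^2 + 2*c + 1)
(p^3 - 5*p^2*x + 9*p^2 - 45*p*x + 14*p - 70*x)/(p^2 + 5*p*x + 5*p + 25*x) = (p^3 - 5*p^2*x + 9*p^2 - 45*p*x + 14*p - 70*x)/(p^2 + 5*p*x + 5*p + 25*x)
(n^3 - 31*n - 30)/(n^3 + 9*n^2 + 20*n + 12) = (n^2 - n - 30)/(n^2 + 8*n + 12)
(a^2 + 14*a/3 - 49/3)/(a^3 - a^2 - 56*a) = (a - 7/3)/(a*(a - 8))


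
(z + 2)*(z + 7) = z^2 + 9*z + 14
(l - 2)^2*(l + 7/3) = l^3 - 5*l^2/3 - 16*l/3 + 28/3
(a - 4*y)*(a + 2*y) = a^2 - 2*a*y - 8*y^2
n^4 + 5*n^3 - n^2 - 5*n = n*(n - 1)*(n + 1)*(n + 5)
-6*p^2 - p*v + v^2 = (-3*p + v)*(2*p + v)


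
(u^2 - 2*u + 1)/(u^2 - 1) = (u - 1)/(u + 1)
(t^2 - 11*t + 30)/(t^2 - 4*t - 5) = (t - 6)/(t + 1)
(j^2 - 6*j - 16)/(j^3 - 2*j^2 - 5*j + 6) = (j - 8)/(j^2 - 4*j + 3)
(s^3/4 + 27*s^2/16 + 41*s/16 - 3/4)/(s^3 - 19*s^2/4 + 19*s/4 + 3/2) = (4*s^3 + 27*s^2 + 41*s - 12)/(4*(4*s^3 - 19*s^2 + 19*s + 6))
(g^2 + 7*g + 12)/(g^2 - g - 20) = (g + 3)/(g - 5)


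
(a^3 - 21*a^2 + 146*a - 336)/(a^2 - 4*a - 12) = (a^2 - 15*a + 56)/(a + 2)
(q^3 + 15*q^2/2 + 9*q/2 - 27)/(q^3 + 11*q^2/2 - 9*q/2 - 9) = (q + 3)/(q + 1)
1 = 1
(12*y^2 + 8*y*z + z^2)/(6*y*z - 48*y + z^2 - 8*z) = (2*y + z)/(z - 8)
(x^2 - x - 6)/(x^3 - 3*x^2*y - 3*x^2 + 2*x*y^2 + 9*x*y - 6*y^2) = (x + 2)/(x^2 - 3*x*y + 2*y^2)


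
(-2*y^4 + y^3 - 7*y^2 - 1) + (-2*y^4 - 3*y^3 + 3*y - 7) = -4*y^4 - 2*y^3 - 7*y^2 + 3*y - 8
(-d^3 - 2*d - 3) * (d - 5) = -d^4 + 5*d^3 - 2*d^2 + 7*d + 15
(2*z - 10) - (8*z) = -6*z - 10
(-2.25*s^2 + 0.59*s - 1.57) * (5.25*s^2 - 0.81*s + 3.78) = -11.8125*s^4 + 4.92*s^3 - 17.2254*s^2 + 3.5019*s - 5.9346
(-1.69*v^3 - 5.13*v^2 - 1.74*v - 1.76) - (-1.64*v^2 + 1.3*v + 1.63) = -1.69*v^3 - 3.49*v^2 - 3.04*v - 3.39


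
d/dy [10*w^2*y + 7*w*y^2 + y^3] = 10*w^2 + 14*w*y + 3*y^2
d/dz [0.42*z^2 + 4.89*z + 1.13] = 0.84*z + 4.89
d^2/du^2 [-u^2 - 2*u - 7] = -2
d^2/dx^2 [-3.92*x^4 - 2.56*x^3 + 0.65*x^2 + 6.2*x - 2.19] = -47.04*x^2 - 15.36*x + 1.3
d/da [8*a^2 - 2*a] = 16*a - 2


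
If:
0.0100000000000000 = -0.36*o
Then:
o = -0.03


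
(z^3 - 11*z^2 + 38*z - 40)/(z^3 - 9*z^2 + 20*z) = (z - 2)/z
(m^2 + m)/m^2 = (m + 1)/m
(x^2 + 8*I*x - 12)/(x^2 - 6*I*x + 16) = (x + 6*I)/(x - 8*I)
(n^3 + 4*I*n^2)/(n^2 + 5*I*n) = n*(n + 4*I)/(n + 5*I)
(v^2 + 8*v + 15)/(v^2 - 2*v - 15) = (v + 5)/(v - 5)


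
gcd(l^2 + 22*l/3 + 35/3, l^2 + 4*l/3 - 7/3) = l + 7/3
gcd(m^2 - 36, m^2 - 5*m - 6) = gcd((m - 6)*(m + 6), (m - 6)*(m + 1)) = m - 6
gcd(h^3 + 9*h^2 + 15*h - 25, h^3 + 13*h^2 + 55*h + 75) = h^2 + 10*h + 25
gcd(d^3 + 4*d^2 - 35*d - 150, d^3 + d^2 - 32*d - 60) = d^2 - d - 30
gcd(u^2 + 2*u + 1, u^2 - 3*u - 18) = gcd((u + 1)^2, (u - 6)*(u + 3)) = 1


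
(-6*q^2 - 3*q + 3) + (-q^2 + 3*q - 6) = -7*q^2 - 3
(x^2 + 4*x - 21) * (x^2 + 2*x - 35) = x^4 + 6*x^3 - 48*x^2 - 182*x + 735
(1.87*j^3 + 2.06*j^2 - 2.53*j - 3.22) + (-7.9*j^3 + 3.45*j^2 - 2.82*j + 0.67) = -6.03*j^3 + 5.51*j^2 - 5.35*j - 2.55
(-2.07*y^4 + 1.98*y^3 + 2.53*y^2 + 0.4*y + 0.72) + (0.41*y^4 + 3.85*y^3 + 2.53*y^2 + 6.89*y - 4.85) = -1.66*y^4 + 5.83*y^3 + 5.06*y^2 + 7.29*y - 4.13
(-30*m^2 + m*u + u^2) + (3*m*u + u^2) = -30*m^2 + 4*m*u + 2*u^2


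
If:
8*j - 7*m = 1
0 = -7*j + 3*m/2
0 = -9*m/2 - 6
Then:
No Solution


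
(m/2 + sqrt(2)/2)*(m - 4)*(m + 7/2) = m^3/2 - m^2/4 + sqrt(2)*m^2/2 - 7*m - sqrt(2)*m/4 - 7*sqrt(2)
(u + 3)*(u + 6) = u^2 + 9*u + 18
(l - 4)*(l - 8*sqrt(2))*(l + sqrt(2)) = l^3 - 7*sqrt(2)*l^2 - 4*l^2 - 16*l + 28*sqrt(2)*l + 64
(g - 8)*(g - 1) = g^2 - 9*g + 8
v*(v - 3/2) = v^2 - 3*v/2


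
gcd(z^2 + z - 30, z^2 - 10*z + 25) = z - 5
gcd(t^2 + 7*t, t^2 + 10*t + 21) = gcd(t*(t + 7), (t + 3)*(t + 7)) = t + 7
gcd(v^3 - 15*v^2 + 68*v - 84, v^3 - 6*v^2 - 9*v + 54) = v - 6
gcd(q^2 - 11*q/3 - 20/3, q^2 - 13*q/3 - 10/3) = q - 5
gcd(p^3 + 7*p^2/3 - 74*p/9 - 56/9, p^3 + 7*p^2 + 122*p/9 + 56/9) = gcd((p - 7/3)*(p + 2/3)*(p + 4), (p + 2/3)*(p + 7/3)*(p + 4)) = p^2 + 14*p/3 + 8/3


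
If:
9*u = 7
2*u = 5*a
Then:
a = 14/45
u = 7/9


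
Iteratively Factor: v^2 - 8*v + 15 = (v - 3)*(v - 5)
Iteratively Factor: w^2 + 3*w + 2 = (w + 1)*(w + 2)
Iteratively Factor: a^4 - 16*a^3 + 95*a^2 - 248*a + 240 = (a - 5)*(a^3 - 11*a^2 + 40*a - 48) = (a - 5)*(a - 3)*(a^2 - 8*a + 16) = (a - 5)*(a - 4)*(a - 3)*(a - 4)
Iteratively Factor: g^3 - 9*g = (g - 3)*(g^2 + 3*g) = g*(g - 3)*(g + 3)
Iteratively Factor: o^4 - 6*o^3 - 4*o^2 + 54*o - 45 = (o - 1)*(o^3 - 5*o^2 - 9*o + 45) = (o - 5)*(o - 1)*(o^2 - 9) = (o - 5)*(o - 1)*(o + 3)*(o - 3)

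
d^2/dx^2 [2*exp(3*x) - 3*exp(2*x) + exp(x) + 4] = (18*exp(2*x) - 12*exp(x) + 1)*exp(x)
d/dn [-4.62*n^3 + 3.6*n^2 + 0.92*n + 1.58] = -13.86*n^2 + 7.2*n + 0.92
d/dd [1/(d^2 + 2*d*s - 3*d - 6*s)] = (-2*d - 2*s + 3)/(d^2 + 2*d*s - 3*d - 6*s)^2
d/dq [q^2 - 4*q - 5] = 2*q - 4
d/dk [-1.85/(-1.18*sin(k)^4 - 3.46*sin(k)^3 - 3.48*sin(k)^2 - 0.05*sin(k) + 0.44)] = (-19.425*sin(k) + 2.183*sin(3*k) + 9.6015*cos(2*k) - 9.694)*cos(k)/(1.18*sin(k)^4 + 3.46*sin(k)^3 + 3.48*sin(k)^2 + 0.05*sin(k) - 0.44)^2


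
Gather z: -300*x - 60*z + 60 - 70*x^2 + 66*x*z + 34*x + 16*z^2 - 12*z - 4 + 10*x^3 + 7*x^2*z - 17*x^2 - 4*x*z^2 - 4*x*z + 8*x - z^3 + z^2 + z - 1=10*x^3 - 87*x^2 - 258*x - z^3 + z^2*(17 - 4*x) + z*(7*x^2 + 62*x - 71) + 55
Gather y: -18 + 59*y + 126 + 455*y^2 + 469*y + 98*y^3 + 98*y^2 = 98*y^3 + 553*y^2 + 528*y + 108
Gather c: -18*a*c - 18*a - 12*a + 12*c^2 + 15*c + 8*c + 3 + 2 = -30*a + 12*c^2 + c*(23 - 18*a) + 5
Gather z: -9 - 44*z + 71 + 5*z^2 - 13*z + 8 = 5*z^2 - 57*z + 70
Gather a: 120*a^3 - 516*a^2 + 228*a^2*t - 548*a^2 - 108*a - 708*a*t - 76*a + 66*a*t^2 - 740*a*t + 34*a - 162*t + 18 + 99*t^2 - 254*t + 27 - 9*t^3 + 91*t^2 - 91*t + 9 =120*a^3 + a^2*(228*t - 1064) + a*(66*t^2 - 1448*t - 150) - 9*t^3 + 190*t^2 - 507*t + 54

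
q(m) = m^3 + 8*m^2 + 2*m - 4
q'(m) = 3*m^2 + 16*m + 2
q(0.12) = -3.64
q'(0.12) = 3.96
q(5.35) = 388.81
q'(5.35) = 173.47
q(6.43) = 605.47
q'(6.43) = 228.91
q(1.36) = 16.03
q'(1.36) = 29.31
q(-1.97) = 15.46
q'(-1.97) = -17.88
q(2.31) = 55.64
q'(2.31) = 54.97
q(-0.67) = -2.05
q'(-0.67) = -7.37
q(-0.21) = -4.08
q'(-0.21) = -1.23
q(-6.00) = 56.00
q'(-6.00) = 14.00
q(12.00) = 2900.00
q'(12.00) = 626.00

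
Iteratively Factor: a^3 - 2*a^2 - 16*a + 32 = (a - 2)*(a^2 - 16) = (a - 4)*(a - 2)*(a + 4)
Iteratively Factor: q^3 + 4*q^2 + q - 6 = (q + 2)*(q^2 + 2*q - 3) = (q + 2)*(q + 3)*(q - 1)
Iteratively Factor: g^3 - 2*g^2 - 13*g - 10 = (g - 5)*(g^2 + 3*g + 2) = (g - 5)*(g + 2)*(g + 1)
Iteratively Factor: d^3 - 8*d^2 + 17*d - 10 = (d - 5)*(d^2 - 3*d + 2) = (d - 5)*(d - 1)*(d - 2)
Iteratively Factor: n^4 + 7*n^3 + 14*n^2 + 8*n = (n + 4)*(n^3 + 3*n^2 + 2*n) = n*(n + 4)*(n^2 + 3*n + 2) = n*(n + 1)*(n + 4)*(n + 2)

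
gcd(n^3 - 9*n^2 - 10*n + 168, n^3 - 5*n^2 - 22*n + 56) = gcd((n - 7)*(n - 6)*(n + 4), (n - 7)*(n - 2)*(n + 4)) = n^2 - 3*n - 28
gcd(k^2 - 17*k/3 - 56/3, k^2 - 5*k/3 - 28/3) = k + 7/3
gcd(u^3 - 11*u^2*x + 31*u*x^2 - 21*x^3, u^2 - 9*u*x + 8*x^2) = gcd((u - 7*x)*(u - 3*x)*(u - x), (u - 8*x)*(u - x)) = -u + x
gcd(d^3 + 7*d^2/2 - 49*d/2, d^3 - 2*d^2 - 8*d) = d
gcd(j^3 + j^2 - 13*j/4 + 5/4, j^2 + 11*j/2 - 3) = j - 1/2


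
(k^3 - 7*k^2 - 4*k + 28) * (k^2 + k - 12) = k^5 - 6*k^4 - 23*k^3 + 108*k^2 + 76*k - 336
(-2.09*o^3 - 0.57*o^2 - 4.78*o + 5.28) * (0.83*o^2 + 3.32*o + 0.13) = -1.7347*o^5 - 7.4119*o^4 - 6.1315*o^3 - 11.5613*o^2 + 16.9082*o + 0.6864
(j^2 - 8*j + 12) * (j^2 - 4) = j^4 - 8*j^3 + 8*j^2 + 32*j - 48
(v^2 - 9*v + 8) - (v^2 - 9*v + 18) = -10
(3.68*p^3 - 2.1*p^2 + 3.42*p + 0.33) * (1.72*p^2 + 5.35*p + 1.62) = 6.3296*p^5 + 16.076*p^4 + 0.609000000000001*p^3 + 15.4626*p^2 + 7.3059*p + 0.5346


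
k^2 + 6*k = k*(k + 6)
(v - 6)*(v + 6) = v^2 - 36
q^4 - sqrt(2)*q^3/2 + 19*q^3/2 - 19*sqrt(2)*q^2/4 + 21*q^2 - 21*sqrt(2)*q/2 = q*(q + 7/2)*(q + 6)*(q - sqrt(2)/2)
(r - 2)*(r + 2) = r^2 - 4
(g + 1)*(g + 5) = g^2 + 6*g + 5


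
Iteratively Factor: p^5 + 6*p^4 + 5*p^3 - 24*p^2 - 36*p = (p)*(p^4 + 6*p^3 + 5*p^2 - 24*p - 36) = p*(p + 2)*(p^3 + 4*p^2 - 3*p - 18) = p*(p - 2)*(p + 2)*(p^2 + 6*p + 9) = p*(p - 2)*(p + 2)*(p + 3)*(p + 3)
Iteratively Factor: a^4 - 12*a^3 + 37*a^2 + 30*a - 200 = (a - 5)*(a^3 - 7*a^2 + 2*a + 40) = (a - 5)^2*(a^2 - 2*a - 8) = (a - 5)^2*(a - 4)*(a + 2)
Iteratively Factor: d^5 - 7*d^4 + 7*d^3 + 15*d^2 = (d - 5)*(d^4 - 2*d^3 - 3*d^2) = (d - 5)*(d - 3)*(d^3 + d^2) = (d - 5)*(d - 3)*(d + 1)*(d^2) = d*(d - 5)*(d - 3)*(d + 1)*(d)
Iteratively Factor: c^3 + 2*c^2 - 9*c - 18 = (c + 3)*(c^2 - c - 6) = (c + 2)*(c + 3)*(c - 3)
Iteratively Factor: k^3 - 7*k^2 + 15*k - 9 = (k - 3)*(k^2 - 4*k + 3) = (k - 3)*(k - 1)*(k - 3)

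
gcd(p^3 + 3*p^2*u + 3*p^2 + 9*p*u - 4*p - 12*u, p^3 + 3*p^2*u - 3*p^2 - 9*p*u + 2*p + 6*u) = p^2 + 3*p*u - p - 3*u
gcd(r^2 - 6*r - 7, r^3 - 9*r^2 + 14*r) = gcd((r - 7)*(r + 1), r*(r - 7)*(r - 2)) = r - 7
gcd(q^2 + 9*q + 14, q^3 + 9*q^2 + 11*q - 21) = q + 7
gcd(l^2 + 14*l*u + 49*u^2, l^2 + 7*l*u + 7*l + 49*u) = l + 7*u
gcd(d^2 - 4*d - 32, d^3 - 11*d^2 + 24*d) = d - 8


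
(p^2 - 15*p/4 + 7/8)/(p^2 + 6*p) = (8*p^2 - 30*p + 7)/(8*p*(p + 6))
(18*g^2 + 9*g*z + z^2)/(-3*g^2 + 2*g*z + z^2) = (6*g + z)/(-g + z)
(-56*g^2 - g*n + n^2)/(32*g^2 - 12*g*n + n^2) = (-7*g - n)/(4*g - n)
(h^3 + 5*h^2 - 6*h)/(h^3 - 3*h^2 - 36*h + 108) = h*(h - 1)/(h^2 - 9*h + 18)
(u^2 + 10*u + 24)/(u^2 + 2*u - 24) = (u + 4)/(u - 4)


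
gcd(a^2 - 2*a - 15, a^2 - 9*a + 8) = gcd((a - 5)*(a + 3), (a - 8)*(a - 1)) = 1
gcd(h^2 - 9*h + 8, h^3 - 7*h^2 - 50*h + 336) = h - 8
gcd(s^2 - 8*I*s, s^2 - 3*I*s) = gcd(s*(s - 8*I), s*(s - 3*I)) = s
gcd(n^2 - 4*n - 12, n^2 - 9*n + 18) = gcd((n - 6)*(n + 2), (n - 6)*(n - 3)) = n - 6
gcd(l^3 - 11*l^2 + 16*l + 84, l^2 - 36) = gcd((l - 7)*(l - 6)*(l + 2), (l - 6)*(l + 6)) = l - 6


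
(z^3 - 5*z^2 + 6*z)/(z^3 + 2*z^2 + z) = (z^2 - 5*z + 6)/(z^2 + 2*z + 1)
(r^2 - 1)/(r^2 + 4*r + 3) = (r - 1)/(r + 3)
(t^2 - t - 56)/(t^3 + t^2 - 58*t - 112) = 1/(t + 2)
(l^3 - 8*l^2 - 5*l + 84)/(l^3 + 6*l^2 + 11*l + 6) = (l^2 - 11*l + 28)/(l^2 + 3*l + 2)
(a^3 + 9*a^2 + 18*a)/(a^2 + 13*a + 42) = a*(a + 3)/(a + 7)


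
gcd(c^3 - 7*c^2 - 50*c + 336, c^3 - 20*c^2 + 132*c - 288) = c^2 - 14*c + 48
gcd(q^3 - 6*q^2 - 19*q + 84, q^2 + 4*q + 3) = 1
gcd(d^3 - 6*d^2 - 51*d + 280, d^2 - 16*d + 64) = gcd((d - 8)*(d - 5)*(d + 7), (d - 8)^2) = d - 8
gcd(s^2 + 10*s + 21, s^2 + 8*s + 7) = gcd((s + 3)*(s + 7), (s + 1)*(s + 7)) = s + 7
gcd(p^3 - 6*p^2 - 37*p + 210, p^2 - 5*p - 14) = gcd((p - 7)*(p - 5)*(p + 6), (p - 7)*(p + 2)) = p - 7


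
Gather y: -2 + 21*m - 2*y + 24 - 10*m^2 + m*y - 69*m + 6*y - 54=-10*m^2 - 48*m + y*(m + 4) - 32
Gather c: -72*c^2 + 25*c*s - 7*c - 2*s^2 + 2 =-72*c^2 + c*(25*s - 7) - 2*s^2 + 2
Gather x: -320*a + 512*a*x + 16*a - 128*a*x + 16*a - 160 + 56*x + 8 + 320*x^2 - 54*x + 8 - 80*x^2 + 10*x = -288*a + 240*x^2 + x*(384*a + 12) - 144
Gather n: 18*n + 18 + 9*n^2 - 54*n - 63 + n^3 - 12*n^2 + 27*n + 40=n^3 - 3*n^2 - 9*n - 5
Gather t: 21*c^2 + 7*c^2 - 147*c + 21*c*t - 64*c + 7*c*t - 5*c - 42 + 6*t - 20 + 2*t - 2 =28*c^2 - 216*c + t*(28*c + 8) - 64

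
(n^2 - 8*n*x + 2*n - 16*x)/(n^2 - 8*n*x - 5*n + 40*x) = (n + 2)/(n - 5)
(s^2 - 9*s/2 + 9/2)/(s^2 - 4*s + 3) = (s - 3/2)/(s - 1)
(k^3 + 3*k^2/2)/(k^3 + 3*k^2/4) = 2*(2*k + 3)/(4*k + 3)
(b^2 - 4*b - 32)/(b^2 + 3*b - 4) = (b - 8)/(b - 1)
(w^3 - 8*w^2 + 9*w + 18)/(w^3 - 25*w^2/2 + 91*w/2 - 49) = 2*(w^3 - 8*w^2 + 9*w + 18)/(2*w^3 - 25*w^2 + 91*w - 98)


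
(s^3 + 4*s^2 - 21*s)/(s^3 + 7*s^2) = (s - 3)/s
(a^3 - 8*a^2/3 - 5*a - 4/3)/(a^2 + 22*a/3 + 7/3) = (a^2 - 3*a - 4)/(a + 7)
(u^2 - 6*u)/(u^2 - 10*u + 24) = u/(u - 4)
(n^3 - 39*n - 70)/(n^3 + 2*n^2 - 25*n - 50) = (n - 7)/(n - 5)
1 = 1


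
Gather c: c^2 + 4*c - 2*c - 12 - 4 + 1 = c^2 + 2*c - 15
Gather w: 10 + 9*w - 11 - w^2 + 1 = -w^2 + 9*w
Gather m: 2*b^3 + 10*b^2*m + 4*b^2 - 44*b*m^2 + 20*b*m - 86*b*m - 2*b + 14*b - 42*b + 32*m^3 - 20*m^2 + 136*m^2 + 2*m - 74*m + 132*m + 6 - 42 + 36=2*b^3 + 4*b^2 - 30*b + 32*m^3 + m^2*(116 - 44*b) + m*(10*b^2 - 66*b + 60)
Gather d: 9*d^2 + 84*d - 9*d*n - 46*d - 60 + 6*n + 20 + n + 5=9*d^2 + d*(38 - 9*n) + 7*n - 35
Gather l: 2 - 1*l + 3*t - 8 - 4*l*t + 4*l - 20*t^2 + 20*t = l*(3 - 4*t) - 20*t^2 + 23*t - 6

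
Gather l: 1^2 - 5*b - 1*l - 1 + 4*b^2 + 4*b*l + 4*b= 4*b^2 - b + l*(4*b - 1)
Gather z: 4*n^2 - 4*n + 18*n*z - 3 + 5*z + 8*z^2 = 4*n^2 - 4*n + 8*z^2 + z*(18*n + 5) - 3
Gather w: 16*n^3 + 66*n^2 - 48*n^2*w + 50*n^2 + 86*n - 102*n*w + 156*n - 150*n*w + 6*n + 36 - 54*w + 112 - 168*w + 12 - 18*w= 16*n^3 + 116*n^2 + 248*n + w*(-48*n^2 - 252*n - 240) + 160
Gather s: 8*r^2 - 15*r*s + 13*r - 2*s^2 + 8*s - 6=8*r^2 + 13*r - 2*s^2 + s*(8 - 15*r) - 6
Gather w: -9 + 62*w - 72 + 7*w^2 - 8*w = 7*w^2 + 54*w - 81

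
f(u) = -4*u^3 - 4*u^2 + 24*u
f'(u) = -12*u^2 - 8*u + 24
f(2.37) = -18.84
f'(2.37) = -62.36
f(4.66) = -379.80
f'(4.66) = -273.87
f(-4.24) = 131.23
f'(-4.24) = -157.81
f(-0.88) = -21.49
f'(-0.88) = 21.75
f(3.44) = -127.60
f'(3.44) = -145.52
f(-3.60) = 48.38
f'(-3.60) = -102.72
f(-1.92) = -32.51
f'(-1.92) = -4.88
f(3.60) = -152.06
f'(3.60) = -160.32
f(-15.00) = 12240.00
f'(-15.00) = -2556.00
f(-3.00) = 0.00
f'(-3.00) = -60.00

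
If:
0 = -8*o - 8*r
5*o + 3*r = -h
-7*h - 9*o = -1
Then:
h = 2/5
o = -1/5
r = 1/5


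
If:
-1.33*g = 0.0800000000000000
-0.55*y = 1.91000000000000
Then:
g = -0.06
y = -3.47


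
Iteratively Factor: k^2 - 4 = (k + 2)*(k - 2)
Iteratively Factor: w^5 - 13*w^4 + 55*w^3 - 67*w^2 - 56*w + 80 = (w - 1)*(w^4 - 12*w^3 + 43*w^2 - 24*w - 80) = (w - 5)*(w - 1)*(w^3 - 7*w^2 + 8*w + 16) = (w - 5)*(w - 4)*(w - 1)*(w^2 - 3*w - 4) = (w - 5)*(w - 4)*(w - 1)*(w + 1)*(w - 4)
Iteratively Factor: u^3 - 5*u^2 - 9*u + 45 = (u - 3)*(u^2 - 2*u - 15) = (u - 5)*(u - 3)*(u + 3)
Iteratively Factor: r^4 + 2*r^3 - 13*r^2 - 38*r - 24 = (r + 3)*(r^3 - r^2 - 10*r - 8) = (r + 2)*(r + 3)*(r^2 - 3*r - 4) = (r + 1)*(r + 2)*(r + 3)*(r - 4)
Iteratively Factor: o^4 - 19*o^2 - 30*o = (o + 2)*(o^3 - 2*o^2 - 15*o) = (o - 5)*(o + 2)*(o^2 + 3*o) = o*(o - 5)*(o + 2)*(o + 3)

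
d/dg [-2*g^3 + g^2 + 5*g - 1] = -6*g^2 + 2*g + 5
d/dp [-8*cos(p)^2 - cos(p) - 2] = (16*cos(p) + 1)*sin(p)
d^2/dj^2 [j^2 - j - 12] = 2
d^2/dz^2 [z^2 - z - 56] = 2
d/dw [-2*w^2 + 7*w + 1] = 7 - 4*w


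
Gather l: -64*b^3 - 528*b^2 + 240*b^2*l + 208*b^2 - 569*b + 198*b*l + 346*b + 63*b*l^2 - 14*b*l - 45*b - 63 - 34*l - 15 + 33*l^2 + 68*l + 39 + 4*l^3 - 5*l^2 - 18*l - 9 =-64*b^3 - 320*b^2 - 268*b + 4*l^3 + l^2*(63*b + 28) + l*(240*b^2 + 184*b + 16) - 48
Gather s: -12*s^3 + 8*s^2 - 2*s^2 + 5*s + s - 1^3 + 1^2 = -12*s^3 + 6*s^2 + 6*s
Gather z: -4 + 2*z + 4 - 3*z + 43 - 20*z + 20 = 63 - 21*z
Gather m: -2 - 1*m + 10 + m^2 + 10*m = m^2 + 9*m + 8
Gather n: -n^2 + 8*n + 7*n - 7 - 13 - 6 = -n^2 + 15*n - 26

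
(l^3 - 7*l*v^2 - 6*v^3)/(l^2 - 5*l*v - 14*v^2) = (-l^2 + 2*l*v + 3*v^2)/(-l + 7*v)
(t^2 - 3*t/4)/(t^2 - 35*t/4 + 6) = t/(t - 8)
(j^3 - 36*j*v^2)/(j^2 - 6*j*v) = j + 6*v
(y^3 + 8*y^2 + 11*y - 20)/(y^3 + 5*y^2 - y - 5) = (y + 4)/(y + 1)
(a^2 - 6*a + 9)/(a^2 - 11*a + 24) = (a - 3)/(a - 8)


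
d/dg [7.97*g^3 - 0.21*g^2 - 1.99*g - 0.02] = 23.91*g^2 - 0.42*g - 1.99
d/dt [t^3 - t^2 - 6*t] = 3*t^2 - 2*t - 6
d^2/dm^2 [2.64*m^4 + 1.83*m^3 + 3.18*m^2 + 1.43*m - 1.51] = 31.68*m^2 + 10.98*m + 6.36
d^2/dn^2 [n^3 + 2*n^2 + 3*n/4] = 6*n + 4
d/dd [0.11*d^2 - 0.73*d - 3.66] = 0.22*d - 0.73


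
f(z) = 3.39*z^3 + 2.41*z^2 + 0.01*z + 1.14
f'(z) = 10.17*z^2 + 4.82*z + 0.01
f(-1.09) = -0.40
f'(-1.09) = 6.84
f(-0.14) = 1.18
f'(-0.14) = -0.47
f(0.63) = 2.95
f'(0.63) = 7.08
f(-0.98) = 0.25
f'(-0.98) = 5.05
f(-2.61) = -42.74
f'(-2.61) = 56.71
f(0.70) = 3.49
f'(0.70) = 8.37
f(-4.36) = -234.06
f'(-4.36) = 172.32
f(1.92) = 34.04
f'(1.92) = 46.76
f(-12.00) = -5509.86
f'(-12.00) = 1406.65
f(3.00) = 114.39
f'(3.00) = 106.00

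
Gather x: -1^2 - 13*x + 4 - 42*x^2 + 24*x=-42*x^2 + 11*x + 3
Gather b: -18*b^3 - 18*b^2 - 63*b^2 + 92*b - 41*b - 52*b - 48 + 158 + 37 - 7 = -18*b^3 - 81*b^2 - b + 140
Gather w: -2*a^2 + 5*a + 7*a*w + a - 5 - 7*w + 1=-2*a^2 + 6*a + w*(7*a - 7) - 4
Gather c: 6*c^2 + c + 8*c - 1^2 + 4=6*c^2 + 9*c + 3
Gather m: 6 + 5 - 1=10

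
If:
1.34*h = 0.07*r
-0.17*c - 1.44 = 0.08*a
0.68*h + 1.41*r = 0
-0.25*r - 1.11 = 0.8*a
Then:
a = -1.39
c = -7.82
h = 0.00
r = 0.00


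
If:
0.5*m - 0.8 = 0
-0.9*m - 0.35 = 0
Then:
No Solution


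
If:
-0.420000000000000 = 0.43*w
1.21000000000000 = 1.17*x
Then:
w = -0.98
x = 1.03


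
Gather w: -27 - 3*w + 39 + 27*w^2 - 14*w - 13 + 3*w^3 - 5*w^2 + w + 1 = 3*w^3 + 22*w^2 - 16*w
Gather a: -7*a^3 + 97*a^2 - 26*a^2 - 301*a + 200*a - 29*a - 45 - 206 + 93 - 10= -7*a^3 + 71*a^2 - 130*a - 168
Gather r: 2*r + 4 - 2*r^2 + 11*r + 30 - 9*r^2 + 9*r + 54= -11*r^2 + 22*r + 88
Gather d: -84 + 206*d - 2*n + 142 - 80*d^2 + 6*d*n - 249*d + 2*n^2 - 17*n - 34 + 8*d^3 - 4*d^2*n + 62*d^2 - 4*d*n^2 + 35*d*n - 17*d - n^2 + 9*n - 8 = 8*d^3 + d^2*(-4*n - 18) + d*(-4*n^2 + 41*n - 60) + n^2 - 10*n + 16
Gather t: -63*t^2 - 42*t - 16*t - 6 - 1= -63*t^2 - 58*t - 7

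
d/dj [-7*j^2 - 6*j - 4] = -14*j - 6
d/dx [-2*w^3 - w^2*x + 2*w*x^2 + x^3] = -w^2 + 4*w*x + 3*x^2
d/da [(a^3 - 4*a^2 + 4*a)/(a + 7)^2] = (a^3 + 21*a^2 - 60*a + 28)/(a^3 + 21*a^2 + 147*a + 343)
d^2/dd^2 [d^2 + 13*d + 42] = 2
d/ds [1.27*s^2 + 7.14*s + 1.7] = 2.54*s + 7.14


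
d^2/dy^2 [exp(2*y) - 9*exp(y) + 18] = (4*exp(y) - 9)*exp(y)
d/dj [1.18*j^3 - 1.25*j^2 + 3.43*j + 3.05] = 3.54*j^2 - 2.5*j + 3.43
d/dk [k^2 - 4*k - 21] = 2*k - 4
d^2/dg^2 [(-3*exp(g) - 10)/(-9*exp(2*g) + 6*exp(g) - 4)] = (243*exp(4*g) + 3402*exp(3*g) - 2268*exp(2*g) - 1008*exp(g) + 288)*exp(g)/(729*exp(6*g) - 1458*exp(5*g) + 1944*exp(4*g) - 1512*exp(3*g) + 864*exp(2*g) - 288*exp(g) + 64)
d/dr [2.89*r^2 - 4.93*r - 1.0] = 5.78*r - 4.93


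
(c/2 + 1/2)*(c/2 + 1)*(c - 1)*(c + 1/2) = c^4/4 + 5*c^3/8 - 5*c/8 - 1/4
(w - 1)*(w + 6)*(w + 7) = w^3 + 12*w^2 + 29*w - 42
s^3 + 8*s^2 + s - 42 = (s - 2)*(s + 3)*(s + 7)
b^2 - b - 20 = (b - 5)*(b + 4)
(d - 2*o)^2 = d^2 - 4*d*o + 4*o^2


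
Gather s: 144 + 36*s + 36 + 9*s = 45*s + 180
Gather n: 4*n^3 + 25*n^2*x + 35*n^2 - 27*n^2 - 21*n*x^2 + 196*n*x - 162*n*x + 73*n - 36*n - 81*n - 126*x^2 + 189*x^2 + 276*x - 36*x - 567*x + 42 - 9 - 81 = 4*n^3 + n^2*(25*x + 8) + n*(-21*x^2 + 34*x - 44) + 63*x^2 - 327*x - 48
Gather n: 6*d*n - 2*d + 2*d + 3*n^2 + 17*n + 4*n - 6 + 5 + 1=3*n^2 + n*(6*d + 21)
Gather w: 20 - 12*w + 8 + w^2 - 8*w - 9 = w^2 - 20*w + 19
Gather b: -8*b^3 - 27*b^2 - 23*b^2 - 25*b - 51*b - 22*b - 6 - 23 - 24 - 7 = -8*b^3 - 50*b^2 - 98*b - 60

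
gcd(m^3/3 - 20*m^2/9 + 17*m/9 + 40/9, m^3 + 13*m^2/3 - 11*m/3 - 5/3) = 1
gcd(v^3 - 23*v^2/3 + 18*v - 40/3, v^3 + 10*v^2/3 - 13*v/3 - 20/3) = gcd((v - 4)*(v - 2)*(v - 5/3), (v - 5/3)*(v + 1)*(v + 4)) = v - 5/3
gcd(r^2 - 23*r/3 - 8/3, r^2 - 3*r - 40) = r - 8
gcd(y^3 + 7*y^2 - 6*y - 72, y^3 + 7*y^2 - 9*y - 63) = y - 3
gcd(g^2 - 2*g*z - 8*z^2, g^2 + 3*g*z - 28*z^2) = -g + 4*z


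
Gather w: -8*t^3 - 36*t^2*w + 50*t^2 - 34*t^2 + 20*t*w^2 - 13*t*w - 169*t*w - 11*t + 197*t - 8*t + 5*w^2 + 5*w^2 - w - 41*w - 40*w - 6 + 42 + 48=-8*t^3 + 16*t^2 + 178*t + w^2*(20*t + 10) + w*(-36*t^2 - 182*t - 82) + 84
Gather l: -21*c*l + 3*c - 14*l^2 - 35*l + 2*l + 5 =3*c - 14*l^2 + l*(-21*c - 33) + 5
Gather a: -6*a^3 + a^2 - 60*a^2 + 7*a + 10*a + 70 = -6*a^3 - 59*a^2 + 17*a + 70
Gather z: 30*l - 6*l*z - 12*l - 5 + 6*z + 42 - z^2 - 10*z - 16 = 18*l - z^2 + z*(-6*l - 4) + 21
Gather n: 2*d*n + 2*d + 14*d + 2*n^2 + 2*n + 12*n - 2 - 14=16*d + 2*n^2 + n*(2*d + 14) - 16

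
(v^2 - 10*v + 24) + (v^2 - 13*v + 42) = 2*v^2 - 23*v + 66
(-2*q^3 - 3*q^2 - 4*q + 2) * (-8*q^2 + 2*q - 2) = 16*q^5 + 20*q^4 + 30*q^3 - 18*q^2 + 12*q - 4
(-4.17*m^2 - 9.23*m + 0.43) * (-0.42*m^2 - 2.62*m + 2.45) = 1.7514*m^4 + 14.802*m^3 + 13.7855*m^2 - 23.7401*m + 1.0535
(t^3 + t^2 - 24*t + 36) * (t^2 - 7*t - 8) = t^5 - 6*t^4 - 39*t^3 + 196*t^2 - 60*t - 288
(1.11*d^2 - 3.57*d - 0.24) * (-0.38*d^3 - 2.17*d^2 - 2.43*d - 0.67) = -0.4218*d^5 - 1.0521*d^4 + 5.1408*d^3 + 8.4522*d^2 + 2.9751*d + 0.1608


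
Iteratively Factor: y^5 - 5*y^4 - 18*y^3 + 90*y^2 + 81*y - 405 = (y - 3)*(y^4 - 2*y^3 - 24*y^2 + 18*y + 135) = (y - 3)*(y + 3)*(y^3 - 5*y^2 - 9*y + 45) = (y - 5)*(y - 3)*(y + 3)*(y^2 - 9) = (y - 5)*(y - 3)*(y + 3)^2*(y - 3)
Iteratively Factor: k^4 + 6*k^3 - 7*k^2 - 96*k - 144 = (k + 4)*(k^3 + 2*k^2 - 15*k - 36) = (k + 3)*(k + 4)*(k^2 - k - 12) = (k - 4)*(k + 3)*(k + 4)*(k + 3)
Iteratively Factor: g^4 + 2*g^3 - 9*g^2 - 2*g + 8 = (g + 4)*(g^3 - 2*g^2 - g + 2) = (g - 2)*(g + 4)*(g^2 - 1) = (g - 2)*(g - 1)*(g + 4)*(g + 1)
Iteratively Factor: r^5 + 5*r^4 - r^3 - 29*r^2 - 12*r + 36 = (r - 2)*(r^4 + 7*r^3 + 13*r^2 - 3*r - 18) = (r - 2)*(r + 3)*(r^3 + 4*r^2 + r - 6) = (r - 2)*(r + 2)*(r + 3)*(r^2 + 2*r - 3) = (r - 2)*(r + 2)*(r + 3)^2*(r - 1)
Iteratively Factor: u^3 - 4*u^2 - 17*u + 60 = (u + 4)*(u^2 - 8*u + 15) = (u - 5)*(u + 4)*(u - 3)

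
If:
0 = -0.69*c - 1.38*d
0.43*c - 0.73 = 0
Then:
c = 1.70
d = -0.85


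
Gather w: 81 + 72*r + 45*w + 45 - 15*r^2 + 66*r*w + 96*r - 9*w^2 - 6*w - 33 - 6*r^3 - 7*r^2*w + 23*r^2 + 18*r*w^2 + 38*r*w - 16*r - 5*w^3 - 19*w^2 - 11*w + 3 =-6*r^3 + 8*r^2 + 152*r - 5*w^3 + w^2*(18*r - 28) + w*(-7*r^2 + 104*r + 28) + 96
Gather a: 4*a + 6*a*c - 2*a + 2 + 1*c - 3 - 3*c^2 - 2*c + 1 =a*(6*c + 2) - 3*c^2 - c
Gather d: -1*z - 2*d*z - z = -2*d*z - 2*z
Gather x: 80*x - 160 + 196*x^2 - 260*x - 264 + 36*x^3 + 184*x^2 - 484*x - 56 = 36*x^3 + 380*x^2 - 664*x - 480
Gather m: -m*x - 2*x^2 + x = -m*x - 2*x^2 + x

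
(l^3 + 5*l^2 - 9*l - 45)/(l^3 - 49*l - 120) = (l - 3)/(l - 8)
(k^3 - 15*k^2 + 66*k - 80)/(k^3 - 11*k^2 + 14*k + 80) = (k - 2)/(k + 2)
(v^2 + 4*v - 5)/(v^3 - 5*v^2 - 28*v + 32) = (v + 5)/(v^2 - 4*v - 32)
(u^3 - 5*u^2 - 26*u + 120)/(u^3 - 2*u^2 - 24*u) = (u^2 + u - 20)/(u*(u + 4))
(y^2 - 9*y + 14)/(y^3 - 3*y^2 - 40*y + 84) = 1/(y + 6)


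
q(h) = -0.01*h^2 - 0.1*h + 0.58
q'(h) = -0.02*h - 0.1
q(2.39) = 0.28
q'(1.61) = -0.13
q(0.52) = 0.53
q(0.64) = 0.51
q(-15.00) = -0.17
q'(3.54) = -0.17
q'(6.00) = -0.22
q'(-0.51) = -0.09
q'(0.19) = -0.10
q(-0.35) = 0.61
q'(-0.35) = -0.09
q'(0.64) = -0.11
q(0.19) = 0.56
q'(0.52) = -0.11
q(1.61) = 0.39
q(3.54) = 0.10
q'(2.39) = -0.15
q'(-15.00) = 0.20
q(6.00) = -0.38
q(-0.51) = 0.63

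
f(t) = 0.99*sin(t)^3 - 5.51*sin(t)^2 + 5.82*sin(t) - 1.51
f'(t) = 2.97*sin(t)^2*cos(t) - 11.02*sin(t)*cos(t) + 5.82*cos(t)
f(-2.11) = -11.19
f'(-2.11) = -8.97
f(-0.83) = -9.20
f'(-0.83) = 10.51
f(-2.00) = -12.10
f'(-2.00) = -7.61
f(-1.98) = -12.25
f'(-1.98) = -7.33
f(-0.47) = -5.37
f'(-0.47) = 10.18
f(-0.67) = -7.49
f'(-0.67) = 10.82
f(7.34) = 0.03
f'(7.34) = -0.75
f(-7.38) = -11.75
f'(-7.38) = 8.21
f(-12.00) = 0.18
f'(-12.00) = 0.64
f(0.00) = -1.51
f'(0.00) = 5.82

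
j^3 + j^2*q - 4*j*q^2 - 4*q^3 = (j - 2*q)*(j + q)*(j + 2*q)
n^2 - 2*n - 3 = (n - 3)*(n + 1)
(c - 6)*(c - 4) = c^2 - 10*c + 24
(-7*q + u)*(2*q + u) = -14*q^2 - 5*q*u + u^2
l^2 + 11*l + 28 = (l + 4)*(l + 7)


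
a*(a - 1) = a^2 - a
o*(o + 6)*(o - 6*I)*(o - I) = o^4 + 6*o^3 - 7*I*o^3 - 6*o^2 - 42*I*o^2 - 36*o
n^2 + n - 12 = (n - 3)*(n + 4)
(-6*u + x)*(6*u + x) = -36*u^2 + x^2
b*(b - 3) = b^2 - 3*b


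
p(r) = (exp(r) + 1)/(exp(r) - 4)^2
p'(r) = exp(r)/(exp(r) - 4)^2 - 2*(exp(r) + 1)*exp(r)/(exp(r) - 4)^3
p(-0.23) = 0.17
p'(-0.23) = 0.16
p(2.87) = 0.10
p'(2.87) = -0.16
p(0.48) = 0.46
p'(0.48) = 0.91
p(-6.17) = 0.06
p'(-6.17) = 0.00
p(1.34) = 147.17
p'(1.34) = 6328.51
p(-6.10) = 0.06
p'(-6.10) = 0.00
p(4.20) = 0.02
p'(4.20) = -0.02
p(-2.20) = 0.07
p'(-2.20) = 0.01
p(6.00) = 0.00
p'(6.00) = 0.00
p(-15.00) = 0.06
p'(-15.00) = 0.00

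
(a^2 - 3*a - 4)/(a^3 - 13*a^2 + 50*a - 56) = (a + 1)/(a^2 - 9*a + 14)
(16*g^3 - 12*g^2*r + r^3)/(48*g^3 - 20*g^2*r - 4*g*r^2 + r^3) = (-2*g + r)/(-6*g + r)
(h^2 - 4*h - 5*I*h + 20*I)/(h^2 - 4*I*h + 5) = (h - 4)/(h + I)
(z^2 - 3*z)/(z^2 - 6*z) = (z - 3)/(z - 6)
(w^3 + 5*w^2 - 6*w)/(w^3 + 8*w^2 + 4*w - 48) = w*(w - 1)/(w^2 + 2*w - 8)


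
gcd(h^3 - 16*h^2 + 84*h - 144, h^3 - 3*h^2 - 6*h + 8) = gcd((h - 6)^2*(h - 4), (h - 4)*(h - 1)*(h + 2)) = h - 4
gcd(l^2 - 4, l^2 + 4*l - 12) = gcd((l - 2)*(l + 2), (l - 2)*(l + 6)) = l - 2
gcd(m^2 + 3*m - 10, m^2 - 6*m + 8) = m - 2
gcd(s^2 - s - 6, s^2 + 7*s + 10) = s + 2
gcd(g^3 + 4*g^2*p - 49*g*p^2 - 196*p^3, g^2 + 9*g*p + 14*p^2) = g + 7*p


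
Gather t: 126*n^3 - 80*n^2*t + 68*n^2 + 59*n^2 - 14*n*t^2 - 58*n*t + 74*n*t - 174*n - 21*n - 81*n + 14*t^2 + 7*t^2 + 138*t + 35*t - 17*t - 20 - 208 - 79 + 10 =126*n^3 + 127*n^2 - 276*n + t^2*(21 - 14*n) + t*(-80*n^2 + 16*n + 156) - 297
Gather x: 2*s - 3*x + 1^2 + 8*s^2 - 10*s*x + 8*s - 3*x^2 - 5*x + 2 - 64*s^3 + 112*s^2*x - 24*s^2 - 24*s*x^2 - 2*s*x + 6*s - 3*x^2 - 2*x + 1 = -64*s^3 - 16*s^2 + 16*s + x^2*(-24*s - 6) + x*(112*s^2 - 12*s - 10) + 4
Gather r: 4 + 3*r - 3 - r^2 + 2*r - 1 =-r^2 + 5*r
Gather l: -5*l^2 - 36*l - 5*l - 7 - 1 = -5*l^2 - 41*l - 8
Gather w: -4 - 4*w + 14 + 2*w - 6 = 4 - 2*w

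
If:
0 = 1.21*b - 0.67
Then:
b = 0.55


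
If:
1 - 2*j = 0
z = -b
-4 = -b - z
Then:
No Solution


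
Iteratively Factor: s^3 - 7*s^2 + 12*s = (s - 4)*(s^2 - 3*s) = (s - 4)*(s - 3)*(s)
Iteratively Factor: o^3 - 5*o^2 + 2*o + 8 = (o + 1)*(o^2 - 6*o + 8) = (o - 2)*(o + 1)*(o - 4)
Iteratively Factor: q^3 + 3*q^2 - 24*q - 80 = (q - 5)*(q^2 + 8*q + 16) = (q - 5)*(q + 4)*(q + 4)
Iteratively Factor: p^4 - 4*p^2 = (p)*(p^3 - 4*p) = p^2*(p^2 - 4) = p^2*(p - 2)*(p + 2)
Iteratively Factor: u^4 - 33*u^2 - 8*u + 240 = (u - 3)*(u^3 + 3*u^2 - 24*u - 80) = (u - 3)*(u + 4)*(u^2 - u - 20) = (u - 5)*(u - 3)*(u + 4)*(u + 4)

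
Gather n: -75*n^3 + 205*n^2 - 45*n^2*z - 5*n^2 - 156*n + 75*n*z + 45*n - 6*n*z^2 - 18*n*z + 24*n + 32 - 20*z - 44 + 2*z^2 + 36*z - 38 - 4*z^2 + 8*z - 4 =-75*n^3 + n^2*(200 - 45*z) + n*(-6*z^2 + 57*z - 87) - 2*z^2 + 24*z - 54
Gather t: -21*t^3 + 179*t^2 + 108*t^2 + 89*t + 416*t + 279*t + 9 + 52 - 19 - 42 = -21*t^3 + 287*t^2 + 784*t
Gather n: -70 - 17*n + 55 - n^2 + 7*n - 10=-n^2 - 10*n - 25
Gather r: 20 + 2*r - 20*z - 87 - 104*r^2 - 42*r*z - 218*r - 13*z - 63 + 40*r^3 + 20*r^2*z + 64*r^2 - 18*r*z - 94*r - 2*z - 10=40*r^3 + r^2*(20*z - 40) + r*(-60*z - 310) - 35*z - 140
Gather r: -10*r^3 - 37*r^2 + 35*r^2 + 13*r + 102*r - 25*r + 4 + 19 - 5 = -10*r^3 - 2*r^2 + 90*r + 18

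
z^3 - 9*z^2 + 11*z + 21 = (z - 7)*(z - 3)*(z + 1)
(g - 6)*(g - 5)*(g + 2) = g^3 - 9*g^2 + 8*g + 60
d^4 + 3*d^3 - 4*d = d*(d - 1)*(d + 2)^2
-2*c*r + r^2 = r*(-2*c + r)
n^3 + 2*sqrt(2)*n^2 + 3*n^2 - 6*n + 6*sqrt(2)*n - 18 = (n + 3)*(n - sqrt(2))*(n + 3*sqrt(2))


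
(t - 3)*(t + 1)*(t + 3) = t^3 + t^2 - 9*t - 9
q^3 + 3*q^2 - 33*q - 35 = (q - 5)*(q + 1)*(q + 7)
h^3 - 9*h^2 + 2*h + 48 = (h - 8)*(h - 3)*(h + 2)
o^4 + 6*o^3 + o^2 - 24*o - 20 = (o - 2)*(o + 1)*(o + 2)*(o + 5)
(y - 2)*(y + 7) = y^2 + 5*y - 14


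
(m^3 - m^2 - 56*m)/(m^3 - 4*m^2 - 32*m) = (m + 7)/(m + 4)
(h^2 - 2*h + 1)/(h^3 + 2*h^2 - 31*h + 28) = (h - 1)/(h^2 + 3*h - 28)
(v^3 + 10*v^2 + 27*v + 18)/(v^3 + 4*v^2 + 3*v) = (v + 6)/v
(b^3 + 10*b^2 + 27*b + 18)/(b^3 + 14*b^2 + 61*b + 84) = (b^2 + 7*b + 6)/(b^2 + 11*b + 28)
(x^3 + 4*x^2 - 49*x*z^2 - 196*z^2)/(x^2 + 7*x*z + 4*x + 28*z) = x - 7*z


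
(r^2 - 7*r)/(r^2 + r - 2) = r*(r - 7)/(r^2 + r - 2)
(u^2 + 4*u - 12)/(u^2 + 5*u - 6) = (u - 2)/(u - 1)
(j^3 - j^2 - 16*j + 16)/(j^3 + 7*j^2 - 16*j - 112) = (j - 1)/(j + 7)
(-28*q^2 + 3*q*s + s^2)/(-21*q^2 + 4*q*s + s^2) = (4*q - s)/(3*q - s)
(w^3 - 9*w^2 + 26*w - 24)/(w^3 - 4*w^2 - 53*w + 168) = (w^2 - 6*w + 8)/(w^2 - w - 56)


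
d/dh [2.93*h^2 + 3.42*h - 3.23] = 5.86*h + 3.42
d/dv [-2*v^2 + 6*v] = 6 - 4*v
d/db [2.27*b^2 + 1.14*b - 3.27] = 4.54*b + 1.14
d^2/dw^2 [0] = 0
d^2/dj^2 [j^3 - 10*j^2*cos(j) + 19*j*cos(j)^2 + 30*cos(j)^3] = 10*j^2*cos(j) + 40*j*sin(j) - 38*j*cos(2*j) + 6*j - 38*sin(2*j) - 85*cos(j)/2 - 135*cos(3*j)/2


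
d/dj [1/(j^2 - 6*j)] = 2*(3 - j)/(j^2*(j - 6)^2)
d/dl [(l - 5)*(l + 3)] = 2*l - 2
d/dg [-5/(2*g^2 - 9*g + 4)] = 5*(4*g - 9)/(2*g^2 - 9*g + 4)^2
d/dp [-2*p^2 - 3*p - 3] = -4*p - 3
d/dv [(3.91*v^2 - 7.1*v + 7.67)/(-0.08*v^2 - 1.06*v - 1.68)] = (-4.7126*v^2 - 11.9104*v + 20.0582)/(0.0064*v^4 + 0.1696*v^3 + 1.3924*v^2 + 3.5616*v + 2.8224)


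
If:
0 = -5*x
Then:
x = 0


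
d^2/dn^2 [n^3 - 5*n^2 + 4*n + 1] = 6*n - 10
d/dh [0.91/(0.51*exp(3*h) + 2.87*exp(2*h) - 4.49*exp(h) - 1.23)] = (-1.3923*exp(2*h) - 5.2234*exp(h) + 4.0859)*exp(h)/(0.51*exp(3*h) + 2.87*exp(2*h) - 4.49*exp(h) - 1.23)^2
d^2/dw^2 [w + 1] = 0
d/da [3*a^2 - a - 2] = 6*a - 1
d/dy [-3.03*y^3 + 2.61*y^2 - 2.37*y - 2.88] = -9.09*y^2 + 5.22*y - 2.37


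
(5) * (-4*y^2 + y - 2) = -20*y^2 + 5*y - 10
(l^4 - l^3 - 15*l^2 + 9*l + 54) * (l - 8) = l^5 - 9*l^4 - 7*l^3 + 129*l^2 - 18*l - 432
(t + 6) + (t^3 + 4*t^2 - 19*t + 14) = t^3 + 4*t^2 - 18*t + 20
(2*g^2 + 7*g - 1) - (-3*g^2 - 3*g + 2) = 5*g^2 + 10*g - 3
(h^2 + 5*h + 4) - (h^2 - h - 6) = 6*h + 10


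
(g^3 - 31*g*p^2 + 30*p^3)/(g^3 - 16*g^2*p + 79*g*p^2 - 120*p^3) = (g^2 + 5*g*p - 6*p^2)/(g^2 - 11*g*p + 24*p^2)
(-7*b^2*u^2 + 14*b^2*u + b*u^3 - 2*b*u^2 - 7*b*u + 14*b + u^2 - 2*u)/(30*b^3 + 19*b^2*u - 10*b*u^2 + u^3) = (-7*b^2*u^2 + 14*b^2*u + b*u^3 - 2*b*u^2 - 7*b*u + 14*b + u^2 - 2*u)/(30*b^3 + 19*b^2*u - 10*b*u^2 + u^3)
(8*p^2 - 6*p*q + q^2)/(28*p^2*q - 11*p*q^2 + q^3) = (2*p - q)/(q*(7*p - q))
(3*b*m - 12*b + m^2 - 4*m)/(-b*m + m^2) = (-3*b*m + 12*b - m^2 + 4*m)/(m*(b - m))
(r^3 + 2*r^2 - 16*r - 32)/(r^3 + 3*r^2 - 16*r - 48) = (r + 2)/(r + 3)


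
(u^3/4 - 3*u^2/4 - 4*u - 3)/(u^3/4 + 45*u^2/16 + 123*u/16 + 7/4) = 4*(u^3 - 3*u^2 - 16*u - 12)/(4*u^3 + 45*u^2 + 123*u + 28)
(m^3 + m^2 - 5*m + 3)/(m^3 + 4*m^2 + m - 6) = (m - 1)/(m + 2)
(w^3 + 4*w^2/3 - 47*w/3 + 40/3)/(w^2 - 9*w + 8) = (3*w^2 + 7*w - 40)/(3*(w - 8))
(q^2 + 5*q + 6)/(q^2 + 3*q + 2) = (q + 3)/(q + 1)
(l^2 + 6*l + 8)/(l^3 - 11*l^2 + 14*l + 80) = (l + 4)/(l^2 - 13*l + 40)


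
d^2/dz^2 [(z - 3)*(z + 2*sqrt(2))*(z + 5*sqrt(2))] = 6*z - 6 + 14*sqrt(2)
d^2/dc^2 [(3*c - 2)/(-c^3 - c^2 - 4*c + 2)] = 2*(-(3*c - 2)*(3*c^2 + 2*c + 4)^2 + (9*c^2 + 6*c + (3*c - 2)*(3*c + 1) + 12)*(c^3 + c^2 + 4*c - 2))/(c^3 + c^2 + 4*c - 2)^3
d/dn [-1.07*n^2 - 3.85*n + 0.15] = -2.14*n - 3.85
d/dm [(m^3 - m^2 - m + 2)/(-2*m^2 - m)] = (-2*m^4 - 2*m^3 - m^2 + 8*m + 2)/(m^2*(4*m^2 + 4*m + 1))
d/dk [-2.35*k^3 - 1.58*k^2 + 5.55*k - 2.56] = -7.05*k^2 - 3.16*k + 5.55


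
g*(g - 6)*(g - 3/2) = g^3 - 15*g^2/2 + 9*g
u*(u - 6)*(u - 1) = u^3 - 7*u^2 + 6*u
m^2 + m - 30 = (m - 5)*(m + 6)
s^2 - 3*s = s*(s - 3)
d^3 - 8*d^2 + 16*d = d*(d - 4)^2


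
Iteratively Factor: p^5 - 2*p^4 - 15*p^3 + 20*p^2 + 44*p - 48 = (p + 3)*(p^4 - 5*p^3 + 20*p - 16) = (p - 4)*(p + 3)*(p^3 - p^2 - 4*p + 4) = (p - 4)*(p + 2)*(p + 3)*(p^2 - 3*p + 2) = (p - 4)*(p - 2)*(p + 2)*(p + 3)*(p - 1)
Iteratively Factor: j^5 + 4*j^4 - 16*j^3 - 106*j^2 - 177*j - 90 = (j + 1)*(j^4 + 3*j^3 - 19*j^2 - 87*j - 90) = (j + 1)*(j + 2)*(j^3 + j^2 - 21*j - 45) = (j + 1)*(j + 2)*(j + 3)*(j^2 - 2*j - 15) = (j + 1)*(j + 2)*(j + 3)^2*(j - 5)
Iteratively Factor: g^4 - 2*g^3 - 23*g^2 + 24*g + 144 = (g + 3)*(g^3 - 5*g^2 - 8*g + 48) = (g - 4)*(g + 3)*(g^2 - g - 12) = (g - 4)*(g + 3)^2*(g - 4)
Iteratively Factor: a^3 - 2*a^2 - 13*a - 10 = (a - 5)*(a^2 + 3*a + 2) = (a - 5)*(a + 1)*(a + 2)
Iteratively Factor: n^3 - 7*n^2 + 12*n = (n - 4)*(n^2 - 3*n) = (n - 4)*(n - 3)*(n)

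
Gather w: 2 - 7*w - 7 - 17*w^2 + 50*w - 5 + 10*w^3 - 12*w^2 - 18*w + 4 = 10*w^3 - 29*w^2 + 25*w - 6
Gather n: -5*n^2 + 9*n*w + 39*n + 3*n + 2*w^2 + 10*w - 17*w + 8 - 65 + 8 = -5*n^2 + n*(9*w + 42) + 2*w^2 - 7*w - 49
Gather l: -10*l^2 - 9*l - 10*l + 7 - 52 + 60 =-10*l^2 - 19*l + 15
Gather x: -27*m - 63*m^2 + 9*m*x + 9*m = -63*m^2 + 9*m*x - 18*m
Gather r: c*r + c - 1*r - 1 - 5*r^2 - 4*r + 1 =c - 5*r^2 + r*(c - 5)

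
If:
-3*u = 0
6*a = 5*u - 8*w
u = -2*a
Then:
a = 0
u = 0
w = 0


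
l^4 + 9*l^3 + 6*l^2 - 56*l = l*(l - 2)*(l + 4)*(l + 7)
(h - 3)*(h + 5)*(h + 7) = h^3 + 9*h^2 - h - 105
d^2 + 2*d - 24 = (d - 4)*(d + 6)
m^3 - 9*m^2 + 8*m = m*(m - 8)*(m - 1)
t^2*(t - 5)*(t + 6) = t^4 + t^3 - 30*t^2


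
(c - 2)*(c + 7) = c^2 + 5*c - 14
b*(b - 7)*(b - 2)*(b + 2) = b^4 - 7*b^3 - 4*b^2 + 28*b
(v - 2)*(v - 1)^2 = v^3 - 4*v^2 + 5*v - 2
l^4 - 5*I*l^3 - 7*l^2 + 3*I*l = l*(l - 3*I)*(l - I)^2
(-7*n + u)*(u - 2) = -7*n*u + 14*n + u^2 - 2*u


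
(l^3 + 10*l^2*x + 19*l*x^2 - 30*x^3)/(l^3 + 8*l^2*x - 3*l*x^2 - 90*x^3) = (-l + x)/(-l + 3*x)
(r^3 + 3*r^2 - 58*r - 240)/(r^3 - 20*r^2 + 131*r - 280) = (r^2 + 11*r + 30)/(r^2 - 12*r + 35)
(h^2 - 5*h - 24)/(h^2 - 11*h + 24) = (h + 3)/(h - 3)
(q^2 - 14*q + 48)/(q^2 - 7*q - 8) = (q - 6)/(q + 1)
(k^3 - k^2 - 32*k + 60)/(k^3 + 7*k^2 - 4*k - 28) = (k^2 + k - 30)/(k^2 + 9*k + 14)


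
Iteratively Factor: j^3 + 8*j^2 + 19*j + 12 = (j + 1)*(j^2 + 7*j + 12) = (j + 1)*(j + 3)*(j + 4)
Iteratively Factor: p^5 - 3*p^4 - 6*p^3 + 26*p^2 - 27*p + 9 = (p - 1)*(p^4 - 2*p^3 - 8*p^2 + 18*p - 9) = (p - 1)^2*(p^3 - p^2 - 9*p + 9) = (p - 3)*(p - 1)^2*(p^2 + 2*p - 3) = (p - 3)*(p - 1)^2*(p + 3)*(p - 1)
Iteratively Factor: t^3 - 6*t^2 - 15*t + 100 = (t + 4)*(t^2 - 10*t + 25) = (t - 5)*(t + 4)*(t - 5)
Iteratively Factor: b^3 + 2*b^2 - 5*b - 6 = (b + 1)*(b^2 + b - 6) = (b + 1)*(b + 3)*(b - 2)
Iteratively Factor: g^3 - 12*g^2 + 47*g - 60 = (g - 5)*(g^2 - 7*g + 12) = (g - 5)*(g - 3)*(g - 4)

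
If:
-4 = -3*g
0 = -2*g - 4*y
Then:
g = 4/3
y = -2/3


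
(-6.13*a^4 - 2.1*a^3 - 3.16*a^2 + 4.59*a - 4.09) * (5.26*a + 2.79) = -32.2438*a^5 - 28.1487*a^4 - 22.4806*a^3 + 15.327*a^2 - 8.7073*a - 11.4111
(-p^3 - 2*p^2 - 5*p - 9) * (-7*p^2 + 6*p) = 7*p^5 + 8*p^4 + 23*p^3 + 33*p^2 - 54*p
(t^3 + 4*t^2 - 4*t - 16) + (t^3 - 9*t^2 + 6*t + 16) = 2*t^3 - 5*t^2 + 2*t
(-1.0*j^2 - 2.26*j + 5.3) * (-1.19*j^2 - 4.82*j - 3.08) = 1.19*j^4 + 7.5094*j^3 + 7.6662*j^2 - 18.5852*j - 16.324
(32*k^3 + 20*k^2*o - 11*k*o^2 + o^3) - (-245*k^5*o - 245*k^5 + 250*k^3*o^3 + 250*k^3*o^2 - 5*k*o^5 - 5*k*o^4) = 245*k^5*o + 245*k^5 - 250*k^3*o^3 - 250*k^3*o^2 + 32*k^3 + 20*k^2*o + 5*k*o^5 + 5*k*o^4 - 11*k*o^2 + o^3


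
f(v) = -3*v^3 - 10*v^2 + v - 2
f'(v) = -9*v^2 - 20*v + 1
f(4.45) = -459.94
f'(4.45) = -266.22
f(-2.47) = -20.27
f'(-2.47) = -4.51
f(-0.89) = -8.70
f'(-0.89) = 11.67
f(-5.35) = 165.82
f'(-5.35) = -149.60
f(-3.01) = -13.80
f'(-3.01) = -20.34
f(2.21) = -81.01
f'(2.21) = -87.16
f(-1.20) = -12.42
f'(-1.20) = 12.04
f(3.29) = -213.78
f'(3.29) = -162.22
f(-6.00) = 280.00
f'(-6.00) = -203.00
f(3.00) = -170.00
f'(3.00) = -140.00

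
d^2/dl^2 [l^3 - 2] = 6*l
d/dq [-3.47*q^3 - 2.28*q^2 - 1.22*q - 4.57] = -10.41*q^2 - 4.56*q - 1.22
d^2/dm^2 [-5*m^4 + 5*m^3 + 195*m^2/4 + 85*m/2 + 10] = -60*m^2 + 30*m + 195/2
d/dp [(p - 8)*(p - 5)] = 2*p - 13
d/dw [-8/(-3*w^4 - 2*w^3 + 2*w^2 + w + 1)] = 8*(-12*w^3 - 6*w^2 + 4*w + 1)/(-3*w^4 - 2*w^3 + 2*w^2 + w + 1)^2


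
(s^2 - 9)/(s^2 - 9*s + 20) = (s^2 - 9)/(s^2 - 9*s + 20)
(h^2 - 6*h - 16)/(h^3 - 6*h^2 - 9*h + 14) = (h - 8)/(h^2 - 8*h + 7)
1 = 1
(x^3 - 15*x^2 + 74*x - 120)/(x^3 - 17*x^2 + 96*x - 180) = (x - 4)/(x - 6)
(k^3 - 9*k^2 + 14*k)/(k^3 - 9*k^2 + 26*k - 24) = k*(k - 7)/(k^2 - 7*k + 12)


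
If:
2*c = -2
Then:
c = -1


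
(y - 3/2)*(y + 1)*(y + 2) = y^3 + 3*y^2/2 - 5*y/2 - 3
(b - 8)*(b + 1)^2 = b^3 - 6*b^2 - 15*b - 8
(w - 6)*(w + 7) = w^2 + w - 42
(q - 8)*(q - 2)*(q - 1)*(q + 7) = q^4 - 4*q^3 - 51*q^2 + 166*q - 112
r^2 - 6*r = r*(r - 6)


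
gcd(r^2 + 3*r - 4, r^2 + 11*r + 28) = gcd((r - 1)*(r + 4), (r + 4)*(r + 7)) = r + 4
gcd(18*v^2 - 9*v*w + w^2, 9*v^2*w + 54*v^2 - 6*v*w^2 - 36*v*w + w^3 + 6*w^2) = 3*v - w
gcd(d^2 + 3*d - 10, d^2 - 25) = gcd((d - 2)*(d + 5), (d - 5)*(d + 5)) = d + 5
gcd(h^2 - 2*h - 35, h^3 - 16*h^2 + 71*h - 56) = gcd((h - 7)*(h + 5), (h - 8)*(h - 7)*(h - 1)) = h - 7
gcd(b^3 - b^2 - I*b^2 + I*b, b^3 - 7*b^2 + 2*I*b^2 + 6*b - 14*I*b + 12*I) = b - 1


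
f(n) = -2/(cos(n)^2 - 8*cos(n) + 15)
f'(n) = -2*(2*sin(n)*cos(n) - 8*sin(n))/(cos(n)^2 - 8*cos(n) + 15)^2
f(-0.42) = -0.23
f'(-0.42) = -0.07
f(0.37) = -0.24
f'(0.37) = 0.06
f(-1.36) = -0.15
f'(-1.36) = -0.08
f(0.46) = -0.23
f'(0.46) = 0.07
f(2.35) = -0.09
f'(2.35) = 0.03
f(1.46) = -0.14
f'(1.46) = 0.08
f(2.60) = -0.09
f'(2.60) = 0.02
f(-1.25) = -0.16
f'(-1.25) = -0.09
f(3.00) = -0.08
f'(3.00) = 0.00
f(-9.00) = -0.09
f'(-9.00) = -0.02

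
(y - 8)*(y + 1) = y^2 - 7*y - 8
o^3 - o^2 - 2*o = o*(o - 2)*(o + 1)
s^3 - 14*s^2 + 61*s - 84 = (s - 7)*(s - 4)*(s - 3)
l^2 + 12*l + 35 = (l + 5)*(l + 7)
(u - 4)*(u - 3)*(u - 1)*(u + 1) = u^4 - 7*u^3 + 11*u^2 + 7*u - 12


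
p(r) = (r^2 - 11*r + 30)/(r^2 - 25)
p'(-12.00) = 0.22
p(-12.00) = 2.57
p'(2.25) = 0.21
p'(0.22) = 0.40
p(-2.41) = -3.25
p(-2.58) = -3.55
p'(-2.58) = 1.88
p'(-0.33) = 0.50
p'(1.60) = 0.25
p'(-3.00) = 2.75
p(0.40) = -1.04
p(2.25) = -0.52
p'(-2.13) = 1.34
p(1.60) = -0.67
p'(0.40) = 0.38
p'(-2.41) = 1.64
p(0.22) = -1.11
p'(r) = -2*r*(r^2 - 11*r + 30)/(r^2 - 25)^2 + (2*r - 11)/(r^2 - 25)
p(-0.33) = -1.36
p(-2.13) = -2.83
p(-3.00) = -4.50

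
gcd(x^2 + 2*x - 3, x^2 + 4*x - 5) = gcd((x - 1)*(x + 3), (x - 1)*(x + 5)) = x - 1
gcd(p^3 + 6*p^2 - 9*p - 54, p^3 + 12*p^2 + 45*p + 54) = p^2 + 9*p + 18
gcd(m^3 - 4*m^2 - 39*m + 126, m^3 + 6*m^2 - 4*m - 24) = m + 6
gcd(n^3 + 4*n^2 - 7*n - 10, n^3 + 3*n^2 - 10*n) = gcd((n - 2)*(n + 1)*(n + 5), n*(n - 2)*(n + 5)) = n^2 + 3*n - 10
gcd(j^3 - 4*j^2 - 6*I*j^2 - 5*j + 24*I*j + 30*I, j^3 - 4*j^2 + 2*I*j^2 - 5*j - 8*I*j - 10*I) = j^2 - 4*j - 5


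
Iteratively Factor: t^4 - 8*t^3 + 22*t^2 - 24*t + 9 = (t - 3)*(t^3 - 5*t^2 + 7*t - 3) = (t - 3)*(t - 1)*(t^2 - 4*t + 3) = (t - 3)^2*(t - 1)*(t - 1)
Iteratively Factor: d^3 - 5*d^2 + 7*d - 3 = (d - 1)*(d^2 - 4*d + 3) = (d - 1)^2*(d - 3)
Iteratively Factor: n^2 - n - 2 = (n - 2)*(n + 1)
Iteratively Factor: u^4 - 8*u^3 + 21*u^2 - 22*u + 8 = (u - 1)*(u^3 - 7*u^2 + 14*u - 8) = (u - 2)*(u - 1)*(u^2 - 5*u + 4) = (u - 2)*(u - 1)^2*(u - 4)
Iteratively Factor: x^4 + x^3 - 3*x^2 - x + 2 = (x - 1)*(x^3 + 2*x^2 - x - 2) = (x - 1)*(x + 2)*(x^2 - 1) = (x - 1)*(x + 1)*(x + 2)*(x - 1)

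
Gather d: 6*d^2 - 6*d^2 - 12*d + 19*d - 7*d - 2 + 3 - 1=0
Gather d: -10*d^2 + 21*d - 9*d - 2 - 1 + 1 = -10*d^2 + 12*d - 2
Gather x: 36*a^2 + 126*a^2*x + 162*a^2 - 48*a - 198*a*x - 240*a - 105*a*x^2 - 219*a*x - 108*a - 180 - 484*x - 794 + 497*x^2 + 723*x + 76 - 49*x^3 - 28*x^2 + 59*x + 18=198*a^2 - 396*a - 49*x^3 + x^2*(469 - 105*a) + x*(126*a^2 - 417*a + 298) - 880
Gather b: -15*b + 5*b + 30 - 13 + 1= 18 - 10*b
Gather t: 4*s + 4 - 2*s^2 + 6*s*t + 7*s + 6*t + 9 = -2*s^2 + 11*s + t*(6*s + 6) + 13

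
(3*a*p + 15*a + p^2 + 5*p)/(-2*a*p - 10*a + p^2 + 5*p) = (3*a + p)/(-2*a + p)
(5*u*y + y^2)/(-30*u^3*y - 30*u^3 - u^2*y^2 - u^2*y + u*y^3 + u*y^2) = y/(u*(-6*u*y - 6*u + y^2 + y))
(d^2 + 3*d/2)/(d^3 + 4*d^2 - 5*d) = (d + 3/2)/(d^2 + 4*d - 5)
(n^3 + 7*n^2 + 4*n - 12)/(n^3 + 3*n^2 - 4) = (n + 6)/(n + 2)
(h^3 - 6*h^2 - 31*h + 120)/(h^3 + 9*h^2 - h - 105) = (h - 8)/(h + 7)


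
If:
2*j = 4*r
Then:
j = 2*r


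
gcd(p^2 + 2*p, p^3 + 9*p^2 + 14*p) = p^2 + 2*p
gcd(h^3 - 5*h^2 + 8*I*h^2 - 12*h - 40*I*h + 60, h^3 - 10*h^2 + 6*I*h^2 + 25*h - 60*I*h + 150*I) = h^2 + h*(-5 + 6*I) - 30*I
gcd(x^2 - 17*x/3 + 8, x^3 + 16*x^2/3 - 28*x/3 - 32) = x - 8/3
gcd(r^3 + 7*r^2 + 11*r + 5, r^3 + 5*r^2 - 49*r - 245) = r + 5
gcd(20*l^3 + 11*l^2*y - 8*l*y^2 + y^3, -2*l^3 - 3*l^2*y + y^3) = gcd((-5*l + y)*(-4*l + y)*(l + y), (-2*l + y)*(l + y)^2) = l + y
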